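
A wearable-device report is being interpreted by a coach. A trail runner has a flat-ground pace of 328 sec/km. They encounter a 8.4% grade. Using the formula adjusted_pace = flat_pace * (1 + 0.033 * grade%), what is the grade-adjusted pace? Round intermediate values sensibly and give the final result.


Grade factor = 1 + 0.033 * 8.4 = 1.2772
Adjusted = 328 * 1.2772 = 418.92 sec/km

418.92 s/km


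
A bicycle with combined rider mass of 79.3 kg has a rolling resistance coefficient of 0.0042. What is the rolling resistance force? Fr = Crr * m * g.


Fr = 0.0042 * 79.3 * 9.81
= 0.33306 * 9.81
= 3.267 N

3.267 N


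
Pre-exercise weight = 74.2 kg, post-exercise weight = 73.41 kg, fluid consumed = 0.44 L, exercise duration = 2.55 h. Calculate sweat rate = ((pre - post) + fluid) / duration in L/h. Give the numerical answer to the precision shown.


Weight loss = 74.2 - 73.41 = 0.79 kg (approx L)
Total sweat = 0.79 + 0.44 = 1.23 L
Sweat rate = 1.23 / 2.55 = 0.482 L/h

0.482 L/h


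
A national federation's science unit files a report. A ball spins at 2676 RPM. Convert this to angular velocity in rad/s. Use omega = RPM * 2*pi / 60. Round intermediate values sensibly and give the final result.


omega = 2676 * 2 * pi / 60
= 2676 * 6.28318531 / 60
= 16813.804 / 60
= 280.23 rad/s

280.23 rad/s


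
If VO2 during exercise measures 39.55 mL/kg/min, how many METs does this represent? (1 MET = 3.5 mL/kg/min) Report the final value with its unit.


METs = VO2 / 3.5 = 39.55 / 3.5 = 11.3

11.3 METs


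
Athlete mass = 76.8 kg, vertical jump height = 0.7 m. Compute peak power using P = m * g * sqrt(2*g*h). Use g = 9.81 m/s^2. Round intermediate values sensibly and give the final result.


sqrt(2 * 9.81 * 0.7) = sqrt(13.734) = 3.705941 m/s
P = 76.8 * 9.81 * 3.705941
= 2792.09 W

2792.09 W


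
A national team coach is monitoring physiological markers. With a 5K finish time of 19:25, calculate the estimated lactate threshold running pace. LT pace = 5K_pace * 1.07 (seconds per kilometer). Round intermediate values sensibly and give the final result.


Race duration = 1165 s for 5 km
Average pace = 1165 / 5 = 233.0 s/km
LT pace = 233.0 * 1.07
= 249.31 s/km

249.31 s/km


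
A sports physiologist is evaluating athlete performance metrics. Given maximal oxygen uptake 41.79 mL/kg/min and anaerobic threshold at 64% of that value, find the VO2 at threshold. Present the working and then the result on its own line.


Percentage as decimal = 0.64
VO2 at AT = 41.79 * 0.64 = 26.75 mL/kg/min

26.75 mL/kg/min


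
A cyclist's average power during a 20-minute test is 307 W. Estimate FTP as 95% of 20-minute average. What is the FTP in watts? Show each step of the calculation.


FTP = 20-min power * 0.95
= 307 * 0.95
= 291.65 W

291.65 W


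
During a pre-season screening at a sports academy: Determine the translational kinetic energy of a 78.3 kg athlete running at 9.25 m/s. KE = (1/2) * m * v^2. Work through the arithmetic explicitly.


KE = 0.5 * m * v^2
= 0.5 * 78.3 * 9.25^2
= 0.5 * 78.3 * 85.5625
= 3349.77 J

3349.77 J


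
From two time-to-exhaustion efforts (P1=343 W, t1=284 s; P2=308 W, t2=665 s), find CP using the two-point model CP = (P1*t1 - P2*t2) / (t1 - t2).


Work in trial 1 = 97412 J
Work in trial 2 = 204820 J
Delta work = -107408 J
Delta time = -381 s
CP = -107408 / -381 = 281.91 W

281.91 W


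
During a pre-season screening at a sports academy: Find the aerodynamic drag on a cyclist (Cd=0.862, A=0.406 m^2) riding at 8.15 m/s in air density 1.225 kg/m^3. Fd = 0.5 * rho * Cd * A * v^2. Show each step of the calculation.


Fd = 0.5 * 1.225 * 0.862 * 0.406 * 8.15^2
= 0.5 * 1.225 * 0.862 * 0.406 * 66.4225
= 14.238 N

14.238 N


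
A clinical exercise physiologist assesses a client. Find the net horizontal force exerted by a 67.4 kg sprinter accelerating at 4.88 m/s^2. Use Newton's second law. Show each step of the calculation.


Newton's second law: F = m * a
F = 67.4 * 4.88 = 328.91 N

328.91 N


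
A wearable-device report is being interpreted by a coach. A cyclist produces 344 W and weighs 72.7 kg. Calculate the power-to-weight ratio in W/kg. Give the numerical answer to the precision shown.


P/W = power / mass
= 344 / 72.7
= 4.732 W/kg

4.732 W/kg


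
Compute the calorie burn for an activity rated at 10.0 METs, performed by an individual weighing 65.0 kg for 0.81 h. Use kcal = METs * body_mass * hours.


Product of METs and mass = 10.0 * 65.0 = 650.0
Total kcal = 650.0 * 0.81 = 526.5 kcal

526.5 kcal


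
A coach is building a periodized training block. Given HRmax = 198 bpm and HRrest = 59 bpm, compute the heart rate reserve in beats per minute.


Heart rate reserve = maximum HR minus resting HR
HRR = 198 - 59 = 139 bpm

139 bpm


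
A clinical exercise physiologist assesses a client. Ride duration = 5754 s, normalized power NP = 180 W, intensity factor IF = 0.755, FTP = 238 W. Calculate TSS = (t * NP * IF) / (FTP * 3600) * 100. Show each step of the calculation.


Numerator = 5754 * 180 * 0.755 = 781968.6
Denominator = 238 * 3600 = 856800
TSS = 781968.6 / 856800 * 100
= 91.27

91.27 TSS


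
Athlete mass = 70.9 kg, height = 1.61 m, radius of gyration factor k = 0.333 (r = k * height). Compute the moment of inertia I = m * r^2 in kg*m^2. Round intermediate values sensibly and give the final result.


r = k * height = 0.333 * 1.61 = 0.53613 m
r^2 = 0.53613^2 = 0.287435
I = 70.9 * 0.287435 = 20.379 kg*m^2

20.379 kg*m^2


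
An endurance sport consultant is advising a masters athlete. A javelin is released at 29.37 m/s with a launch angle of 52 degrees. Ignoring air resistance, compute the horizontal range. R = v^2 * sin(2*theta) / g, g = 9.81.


Launch speed squared = 862.5969
sin(2 * 52 deg) = 0.970296
Range = 862.5969 * 0.970296 / 9.81
= 85.318 m

85.318 m


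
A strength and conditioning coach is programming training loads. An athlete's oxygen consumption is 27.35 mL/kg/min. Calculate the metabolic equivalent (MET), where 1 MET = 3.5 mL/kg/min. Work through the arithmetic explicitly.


MET = VO2 / 3.5
= 27.35 / 3.5
= 7.81 METs

7.81 METs


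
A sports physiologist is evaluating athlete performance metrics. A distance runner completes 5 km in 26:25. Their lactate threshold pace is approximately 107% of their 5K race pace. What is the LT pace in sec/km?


Convert to seconds: 26 min 25 s = 1585 s
Pace per km = 1585 / 5 = 317.0 s/km
LT pace = 317.0 * 1.07 = 339.19 s/km

339.19 s/km


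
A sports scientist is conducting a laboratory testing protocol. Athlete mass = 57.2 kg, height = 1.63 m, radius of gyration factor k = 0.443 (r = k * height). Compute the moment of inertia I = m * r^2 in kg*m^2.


r = k * height = 0.443 * 1.63 = 0.72209 m
r^2 = 0.72209^2 = 0.521414
I = 57.2 * 0.521414 = 29.825 kg*m^2

29.825 kg*m^2


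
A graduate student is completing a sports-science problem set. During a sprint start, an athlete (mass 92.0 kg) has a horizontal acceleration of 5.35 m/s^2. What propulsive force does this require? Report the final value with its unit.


Propulsive force = mass * acceleration
= 92.0 kg * 5.35 m/s^2
= 492.2 N

492.2 N


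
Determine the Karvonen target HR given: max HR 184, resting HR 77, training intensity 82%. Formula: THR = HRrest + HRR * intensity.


HRR = HRmax - HRrest = 184 - 77 = 107
THR = 77 + 107 * 0.82
= 164.74 bpm

164.74 bpm


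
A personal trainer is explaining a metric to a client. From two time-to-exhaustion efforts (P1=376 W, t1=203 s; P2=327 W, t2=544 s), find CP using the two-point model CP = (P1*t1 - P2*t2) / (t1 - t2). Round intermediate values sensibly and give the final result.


Work in trial 1 = 76328 J
Work in trial 2 = 177888 J
Delta work = -101560 J
Delta time = -341 s
CP = -101560 / -341 = 297.83 W

297.83 W


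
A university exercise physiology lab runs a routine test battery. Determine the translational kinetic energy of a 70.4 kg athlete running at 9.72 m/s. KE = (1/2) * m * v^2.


KE = 0.5 * m * v^2
= 0.5 * 70.4 * 9.72^2
= 0.5 * 70.4 * 94.4784
= 3325.64 J

3325.64 J


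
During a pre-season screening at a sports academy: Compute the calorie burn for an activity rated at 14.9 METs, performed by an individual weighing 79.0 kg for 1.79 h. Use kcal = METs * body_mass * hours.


Product of METs and mass = 14.9 * 79.0 = 1177.1
Total kcal = 1177.1 * 1.79 = 2107.01 kcal

2107.01 kcal


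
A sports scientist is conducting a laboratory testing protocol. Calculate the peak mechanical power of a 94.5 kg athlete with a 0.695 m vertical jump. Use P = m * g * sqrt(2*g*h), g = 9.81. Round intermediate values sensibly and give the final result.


First, sqrt(2gh) = sqrt(2 * 9.81 * 0.695)
= sqrt(13.6359) = 3.692682 m/s
Power = 94.5 * 9.81 * 3.692682 = 3423.28 W

3423.28 W


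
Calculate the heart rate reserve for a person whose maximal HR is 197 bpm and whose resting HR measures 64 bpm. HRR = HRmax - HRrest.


HRmax = 197 bpm
HRrest = 64 bpm
HRR = 197 - 64 = 133 bpm

133 bpm


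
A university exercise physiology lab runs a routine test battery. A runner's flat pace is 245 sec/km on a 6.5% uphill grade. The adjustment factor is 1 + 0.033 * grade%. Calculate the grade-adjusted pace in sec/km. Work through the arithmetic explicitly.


Factor = 1 + 0.033 * 6.5 = 1.2145
Adjusted pace = 245 * 1.2145
= 297.55 sec/km

297.55 s/km


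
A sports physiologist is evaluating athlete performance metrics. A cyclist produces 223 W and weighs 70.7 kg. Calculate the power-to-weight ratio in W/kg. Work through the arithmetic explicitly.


P/W = power / mass
= 223 / 70.7
= 3.154 W/kg

3.154 W/kg


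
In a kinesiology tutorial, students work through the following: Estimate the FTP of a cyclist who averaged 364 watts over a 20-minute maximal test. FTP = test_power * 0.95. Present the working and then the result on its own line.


FTP = 364 * 0.95 = 345.8 W

345.8 W


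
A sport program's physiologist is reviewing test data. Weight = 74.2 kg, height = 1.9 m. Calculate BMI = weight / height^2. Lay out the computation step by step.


height^2 = 1.9^2 = 3.61
BMI = 74.2 / 3.61 = 20.55 kg/m^2

20.55 kg/m^2


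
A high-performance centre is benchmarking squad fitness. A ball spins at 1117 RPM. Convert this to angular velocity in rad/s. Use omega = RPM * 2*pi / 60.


omega = 1117 * 2 * pi / 60
= 1117 * 6.28318531 / 60
= 7018.318 / 60
= 116.972 rad/s

116.972 rad/s


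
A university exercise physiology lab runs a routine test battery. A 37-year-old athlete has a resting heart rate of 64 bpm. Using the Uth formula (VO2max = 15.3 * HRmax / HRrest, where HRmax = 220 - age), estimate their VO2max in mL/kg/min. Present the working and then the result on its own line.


HRmax = 220 - 37 = 183 bpm
Ratio = HRmax / HRrest = 183 / 64 = 2.8594
VO2max = 15.3 * 2.8594 = 43.75 mL/kg/min

43.75 mL/kg/min


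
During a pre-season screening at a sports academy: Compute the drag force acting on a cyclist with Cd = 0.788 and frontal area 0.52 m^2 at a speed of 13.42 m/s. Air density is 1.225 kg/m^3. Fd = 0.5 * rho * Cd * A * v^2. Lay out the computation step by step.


Step 1: v^2 = 180.0964
Step 2: Fd = 0.5 * 1.225 * 0.788 * 0.52 * 180.0964
= 45.2 N

45.2 N


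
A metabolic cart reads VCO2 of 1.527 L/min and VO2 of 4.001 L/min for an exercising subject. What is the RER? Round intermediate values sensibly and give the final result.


RER = VCO2 / VO2 = 1.527 / 4.001 = 0.3817

0.3817


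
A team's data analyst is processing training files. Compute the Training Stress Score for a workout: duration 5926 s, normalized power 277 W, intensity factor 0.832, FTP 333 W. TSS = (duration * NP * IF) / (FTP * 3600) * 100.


Product = 5926 * 277 * 0.832 = 1365729.664
Base = 333 * 3600 = 1198800
TSS = 1365729.664 / 1198800 * 100 = 113.92

113.92 TSS


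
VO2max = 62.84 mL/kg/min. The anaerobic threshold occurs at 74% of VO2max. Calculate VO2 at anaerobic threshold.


AT fraction = 74 / 100 = 0.74
AT VO2 = 62.84 * 0.74
= 46.5 mL/kg/min

46.5 mL/kg/min


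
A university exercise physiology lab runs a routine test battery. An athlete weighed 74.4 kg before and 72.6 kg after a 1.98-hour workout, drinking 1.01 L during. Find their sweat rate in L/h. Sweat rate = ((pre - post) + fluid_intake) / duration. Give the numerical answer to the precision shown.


Body mass change = 1.8 kg
Total sweat loss = 1.8 + 1.01 = 2.81 L
Rate = 2.81 / 1.98 = 1.419 L/h

1.419 L/h


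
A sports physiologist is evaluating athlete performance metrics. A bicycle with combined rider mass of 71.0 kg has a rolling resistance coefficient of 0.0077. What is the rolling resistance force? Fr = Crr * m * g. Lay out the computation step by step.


Fr = 0.0077 * 71.0 * 9.81
= 0.5467 * 9.81
= 5.363 N

5.363 N


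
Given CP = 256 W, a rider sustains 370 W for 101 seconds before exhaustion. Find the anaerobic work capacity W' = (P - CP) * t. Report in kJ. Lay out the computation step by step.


Excess power = 370 - 256 = 114 W
Work above CP = 114 * 101 = 11514 J
W' = 11.514 kJ

11.514 kJ


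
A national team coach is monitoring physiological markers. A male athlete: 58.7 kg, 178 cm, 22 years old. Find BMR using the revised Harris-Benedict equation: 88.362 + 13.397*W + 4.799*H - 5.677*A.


Intercept = 88.362
Weight contribution = 13.397 * 58.7 = 786.4039
Height contribution = 4.799 * 178 = 854.222
Age contribution = 5.677 * 22 = 124.894
BMR = 88.362 + 786.4039 + 854.222 - 124.894
= 1604.09 kcal/day

1604.09 kcal/day


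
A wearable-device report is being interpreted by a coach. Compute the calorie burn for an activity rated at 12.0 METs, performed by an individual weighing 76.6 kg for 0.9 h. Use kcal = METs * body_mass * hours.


Product of METs and mass = 12.0 * 76.6 = 919.2
Total kcal = 919.2 * 0.9 = 827.28 kcal

827.28 kcal


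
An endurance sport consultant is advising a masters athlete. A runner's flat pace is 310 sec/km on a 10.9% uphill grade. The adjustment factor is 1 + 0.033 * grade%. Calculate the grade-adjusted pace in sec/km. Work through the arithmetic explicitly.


Factor = 1 + 0.033 * 10.9 = 1.3597
Adjusted pace = 310 * 1.3597
= 421.51 sec/km

421.51 s/km


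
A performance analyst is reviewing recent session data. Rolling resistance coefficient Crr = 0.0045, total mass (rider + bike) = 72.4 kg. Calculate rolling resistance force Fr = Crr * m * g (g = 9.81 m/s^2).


Fr = Crr * m * g
= 0.0045 * 72.4 * 9.81
= 3.196 N

3.196 N


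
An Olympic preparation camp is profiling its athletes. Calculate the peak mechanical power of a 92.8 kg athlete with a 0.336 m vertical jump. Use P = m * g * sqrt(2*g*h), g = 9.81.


First, sqrt(2gh) = sqrt(2 * 9.81 * 0.336)
= sqrt(6.59232) = 2.567551 m/s
Power = 92.8 * 9.81 * 2.567551 = 2337.42 W

2337.42 W


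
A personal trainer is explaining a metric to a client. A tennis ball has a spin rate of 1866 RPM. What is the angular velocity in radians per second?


Convert RPM to rad/s: multiply by 2*pi and divide by 60
omega = 1866 * 2 * pi / 60
= 195.407 rad/s

195.407 rad/s


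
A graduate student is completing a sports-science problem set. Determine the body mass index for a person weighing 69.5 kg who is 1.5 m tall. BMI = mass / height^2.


BMI = mass / height^2
= 69.5 / 1.5^2
= 69.5 / 2.25
= 30.89 kg/m^2

30.89 kg/m^2


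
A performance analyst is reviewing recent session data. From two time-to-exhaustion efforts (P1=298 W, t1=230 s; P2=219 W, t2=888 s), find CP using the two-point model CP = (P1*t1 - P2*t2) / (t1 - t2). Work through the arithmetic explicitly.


Work in trial 1 = 68540 J
Work in trial 2 = 194472 J
Delta work = -125932 J
Delta time = -658 s
CP = -125932 / -658 = 191.39 W

191.39 W


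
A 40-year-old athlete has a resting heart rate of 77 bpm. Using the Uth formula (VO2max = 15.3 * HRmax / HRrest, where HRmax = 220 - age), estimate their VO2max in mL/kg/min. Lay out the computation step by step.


HRmax = 220 - 40 = 180 bpm
Ratio = HRmax / HRrest = 180 / 77 = 2.3377
VO2max = 15.3 * 2.3377 = 35.77 mL/kg/min

35.77 mL/kg/min


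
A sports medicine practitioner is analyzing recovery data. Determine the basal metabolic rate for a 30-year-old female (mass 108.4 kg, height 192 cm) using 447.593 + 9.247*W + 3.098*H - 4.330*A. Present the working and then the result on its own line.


BMR = 447.593 + 9.247*108.4 + 3.098*192 - 4.330*30
= 1914.88 kcal/day

1914.88 kcal/day


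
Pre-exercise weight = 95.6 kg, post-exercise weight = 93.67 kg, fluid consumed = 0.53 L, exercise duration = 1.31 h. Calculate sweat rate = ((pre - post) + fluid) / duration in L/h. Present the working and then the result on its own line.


Weight loss = 95.6 - 93.67 = 1.93 kg (approx L)
Total sweat = 1.93 + 0.53 = 2.46 L
Sweat rate = 2.46 / 1.31 = 1.878 L/h

1.878 L/h


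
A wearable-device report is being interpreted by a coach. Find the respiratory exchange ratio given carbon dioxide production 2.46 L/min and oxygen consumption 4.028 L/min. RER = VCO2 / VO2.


VCO2 = 2.46 L/min
VO2 = 4.028 L/min
RER = 2.46 / 4.028 = 0.6107

0.6107


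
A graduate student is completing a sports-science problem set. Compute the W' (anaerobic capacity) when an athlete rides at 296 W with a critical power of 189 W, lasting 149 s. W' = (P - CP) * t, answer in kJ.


Above-CP power = 107 W
Duration = 149 s
W' = 107 * 149 = 15943 J
Convert: 15943 / 1000 = 15.943 kJ

15.943 kJ


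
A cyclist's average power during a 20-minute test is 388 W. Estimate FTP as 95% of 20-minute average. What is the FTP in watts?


FTP = 20-min power * 0.95
= 388 * 0.95
= 368.6 W

368.6 W


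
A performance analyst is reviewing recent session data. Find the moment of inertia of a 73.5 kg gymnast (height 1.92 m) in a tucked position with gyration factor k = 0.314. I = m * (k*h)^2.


Radius of gyration = 0.314 * 1.92 = 0.60288 m
I = 73.5 * 0.60288^2
= 73.5 * 0.363464
= 26.715 kg*m^2

26.715 kg*m^2


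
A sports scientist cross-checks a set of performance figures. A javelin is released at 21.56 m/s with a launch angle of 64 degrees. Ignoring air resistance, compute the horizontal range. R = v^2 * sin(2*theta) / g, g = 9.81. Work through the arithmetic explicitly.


Launch speed squared = 464.8336
sin(2 * 64 deg) = 0.788011
Range = 464.8336 * 0.788011 / 9.81
= 37.339 m

37.339 m


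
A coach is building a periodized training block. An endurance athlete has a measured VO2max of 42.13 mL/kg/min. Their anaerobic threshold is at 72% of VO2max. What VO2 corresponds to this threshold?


Anaerobic threshold VO2 = VO2max * 72%
= 42.13 * 0.72
= 30.33 mL/kg/min

30.33 mL/kg/min


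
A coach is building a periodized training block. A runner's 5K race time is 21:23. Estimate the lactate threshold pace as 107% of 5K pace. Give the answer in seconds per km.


Total race time = 21*60 + 23 = 1283 seconds
5K pace = 1283 / 5 = 256.6 sec/km
LT pace = 256.6 * 1.07 = 274.56 sec/km

274.56 s/km


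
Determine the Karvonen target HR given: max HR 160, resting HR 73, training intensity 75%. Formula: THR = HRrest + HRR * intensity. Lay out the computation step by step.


HRR = HRmax - HRrest = 160 - 73 = 87
THR = 73 + 87 * 0.75
= 138.25 bpm

138.25 bpm


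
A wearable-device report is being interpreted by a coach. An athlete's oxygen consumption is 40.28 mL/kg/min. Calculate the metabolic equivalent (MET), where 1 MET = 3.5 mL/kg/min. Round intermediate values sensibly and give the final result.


MET = VO2 / 3.5
= 40.28 / 3.5
= 11.51 METs

11.51 METs


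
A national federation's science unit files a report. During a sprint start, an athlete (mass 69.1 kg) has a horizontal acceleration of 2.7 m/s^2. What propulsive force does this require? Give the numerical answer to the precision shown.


Propulsive force = mass * acceleration
= 69.1 kg * 2.7 m/s^2
= 186.57 N

186.57 N


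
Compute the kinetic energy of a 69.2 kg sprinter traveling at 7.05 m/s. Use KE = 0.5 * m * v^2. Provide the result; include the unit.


Velocity squared = 49.7025
KE = 0.5 * 69.2 * 49.7025 = 1719.71 J

1719.71 J


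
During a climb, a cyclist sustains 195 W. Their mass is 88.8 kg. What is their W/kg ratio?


Power-to-weight = 195 W / 88.8 kg
= 2.196 W/kg

2.196 W/kg


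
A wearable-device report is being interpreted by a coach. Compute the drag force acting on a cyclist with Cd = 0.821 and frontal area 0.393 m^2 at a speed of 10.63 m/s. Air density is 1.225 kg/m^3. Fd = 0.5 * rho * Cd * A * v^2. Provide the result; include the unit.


Step 1: v^2 = 112.9969
Step 2: Fd = 0.5 * 1.225 * 0.821 * 0.393 * 112.9969
= 22.331 N

22.331 N


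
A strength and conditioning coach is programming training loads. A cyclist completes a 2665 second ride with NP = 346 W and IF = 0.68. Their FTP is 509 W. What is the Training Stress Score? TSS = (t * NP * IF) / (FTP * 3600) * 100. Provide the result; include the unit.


t * NP * IF = 2665 * 346 * 0.68 = 627021.2
FTP * 3600 = 1832400
TSS = (627021.2 / 1832400) * 100 = 34.22

34.22 TSS


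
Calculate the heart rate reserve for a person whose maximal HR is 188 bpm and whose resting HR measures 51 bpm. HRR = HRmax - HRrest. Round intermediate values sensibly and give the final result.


HRmax = 188 bpm
HRrest = 51 bpm
HRR = 188 - 51 = 137 bpm

137 bpm


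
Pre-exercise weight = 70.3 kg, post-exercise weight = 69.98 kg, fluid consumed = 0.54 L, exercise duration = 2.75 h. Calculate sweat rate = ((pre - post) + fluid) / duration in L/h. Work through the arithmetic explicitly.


Weight loss = 70.3 - 69.98 = 0.32 kg (approx L)
Total sweat = 0.32 + 0.54 = 0.86 L
Sweat rate = 0.86 / 2.75 = 0.313 L/h

0.313 L/h


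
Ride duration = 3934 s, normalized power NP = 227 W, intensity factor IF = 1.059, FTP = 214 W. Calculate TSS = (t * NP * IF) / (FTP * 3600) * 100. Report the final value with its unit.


Numerator = 3934 * 227 * 1.059 = 945706.062
Denominator = 214 * 3600 = 770400
TSS = 945706.062 / 770400 * 100
= 122.76

122.76 TSS


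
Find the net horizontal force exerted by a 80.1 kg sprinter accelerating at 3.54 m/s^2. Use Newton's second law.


Newton's second law: F = m * a
F = 80.1 * 3.54 = 283.55 N

283.55 N


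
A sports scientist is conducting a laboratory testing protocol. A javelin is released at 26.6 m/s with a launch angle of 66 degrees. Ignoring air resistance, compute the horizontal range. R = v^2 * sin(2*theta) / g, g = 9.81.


Launch speed squared = 707.56
sin(2 * 66 deg) = 0.743145
Range = 707.56 * 0.743145 / 9.81
= 53.6 m

53.6 m


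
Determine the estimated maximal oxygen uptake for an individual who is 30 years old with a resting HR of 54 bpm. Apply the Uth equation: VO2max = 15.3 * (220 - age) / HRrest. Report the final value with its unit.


HRmax = 220 - 30 = 190
VO2max = 15.3 * (190 / 54)
= 15.3 * 3.5185
= 53.83 mL/kg/min

53.83 mL/kg/min


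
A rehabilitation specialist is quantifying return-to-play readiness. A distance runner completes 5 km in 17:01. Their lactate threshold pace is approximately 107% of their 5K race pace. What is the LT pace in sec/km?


Convert to seconds: 17 min 1 s = 1021 s
Pace per km = 1021 / 5 = 204.2 s/km
LT pace = 204.2 * 1.07 = 218.49 s/km

218.49 s/km


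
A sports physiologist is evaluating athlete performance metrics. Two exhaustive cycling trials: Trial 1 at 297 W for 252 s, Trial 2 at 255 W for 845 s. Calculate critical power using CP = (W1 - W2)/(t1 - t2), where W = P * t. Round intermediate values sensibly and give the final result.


W1 = 297 * 252 = 74844 J
W2 = 255 * 845 = 215475 J
CP = (74844 - 215475) / (252 - 845)
= -140631 / -593
= 237.15 W

237.15 W


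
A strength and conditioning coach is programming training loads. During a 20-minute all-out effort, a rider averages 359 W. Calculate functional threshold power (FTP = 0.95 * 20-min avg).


FTP = 0.95 * 359
= 341.05 W

341.05 W


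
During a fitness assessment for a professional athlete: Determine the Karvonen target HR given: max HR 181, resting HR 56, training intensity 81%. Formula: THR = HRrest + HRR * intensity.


HRR = HRmax - HRrest = 181 - 56 = 125
THR = 56 + 125 * 0.81
= 157.25 bpm

157.25 bpm


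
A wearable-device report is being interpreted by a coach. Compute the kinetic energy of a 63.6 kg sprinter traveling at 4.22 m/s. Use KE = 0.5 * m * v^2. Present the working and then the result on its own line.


Velocity squared = 17.8084
KE = 0.5 * 63.6 * 17.8084 = 566.31 J

566.31 J


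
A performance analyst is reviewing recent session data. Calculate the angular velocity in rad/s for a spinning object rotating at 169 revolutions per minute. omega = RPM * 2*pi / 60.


omega = RPM * 2*pi / 60
= 169 * 6.28318531 / 60
= 17.698 rad/s

17.698 rad/s


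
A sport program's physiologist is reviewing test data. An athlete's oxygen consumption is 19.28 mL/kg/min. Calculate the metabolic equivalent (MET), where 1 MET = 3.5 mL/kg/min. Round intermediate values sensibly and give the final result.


MET = VO2 / 3.5
= 19.28 / 3.5
= 5.51 METs

5.51 METs


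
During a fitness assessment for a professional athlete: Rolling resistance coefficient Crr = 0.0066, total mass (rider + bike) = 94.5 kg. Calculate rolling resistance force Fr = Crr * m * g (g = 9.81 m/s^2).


Fr = Crr * m * g
= 0.0066 * 94.5 * 9.81
= 6.118 N

6.118 N


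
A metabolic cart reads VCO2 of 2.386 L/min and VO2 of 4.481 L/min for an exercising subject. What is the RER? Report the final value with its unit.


RER = VCO2 / VO2 = 2.386 / 4.481 = 0.5325

0.5325


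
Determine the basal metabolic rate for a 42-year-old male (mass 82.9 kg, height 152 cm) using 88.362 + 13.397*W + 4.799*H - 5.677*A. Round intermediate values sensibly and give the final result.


BMR = 88.362 + 13.397*82.9 + 4.799*152 - 5.677*42
= 1689.99 kcal/day

1689.99 kcal/day


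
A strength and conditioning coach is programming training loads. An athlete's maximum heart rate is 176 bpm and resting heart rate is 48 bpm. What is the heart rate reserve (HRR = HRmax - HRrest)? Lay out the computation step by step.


HRR = HRmax - HRrest
= 176 - 48
= 128 bpm

128 bpm


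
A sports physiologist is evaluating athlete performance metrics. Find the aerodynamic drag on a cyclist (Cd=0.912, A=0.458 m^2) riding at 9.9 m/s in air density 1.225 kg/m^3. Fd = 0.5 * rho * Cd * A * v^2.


Fd = 0.5 * 1.225 * 0.912 * 0.458 * 9.9^2
= 0.5 * 1.225 * 0.912 * 0.458 * 98.01
= 25.075 N

25.075 N


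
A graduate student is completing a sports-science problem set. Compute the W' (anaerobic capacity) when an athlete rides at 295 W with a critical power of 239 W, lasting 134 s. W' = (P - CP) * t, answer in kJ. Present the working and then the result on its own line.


Above-CP power = 56 W
Duration = 134 s
W' = 56 * 134 = 7504 J
Convert: 7504 / 1000 = 7.504 kJ

7.504 kJ


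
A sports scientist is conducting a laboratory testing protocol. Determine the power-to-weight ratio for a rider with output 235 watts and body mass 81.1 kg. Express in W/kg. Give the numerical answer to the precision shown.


P/W = 235 / 81.1 = 2.898 W/kg

2.898 W/kg


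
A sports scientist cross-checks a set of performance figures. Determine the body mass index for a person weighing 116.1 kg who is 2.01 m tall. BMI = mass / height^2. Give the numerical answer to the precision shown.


BMI = mass / height^2
= 116.1 / 2.01^2
= 116.1 / 4.0401
= 28.74 kg/m^2

28.74 kg/m^2


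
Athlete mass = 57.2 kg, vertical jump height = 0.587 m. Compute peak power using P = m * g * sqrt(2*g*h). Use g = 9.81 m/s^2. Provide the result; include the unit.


sqrt(2 * 9.81 * 0.587) = sqrt(11.51694) = 3.393662 m/s
P = 57.2 * 9.81 * 3.393662
= 1904.29 W

1904.29 W


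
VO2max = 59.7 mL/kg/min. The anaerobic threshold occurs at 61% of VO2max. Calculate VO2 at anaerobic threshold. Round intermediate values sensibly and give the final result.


AT fraction = 61 / 100 = 0.61
AT VO2 = 59.7 * 0.61
= 36.42 mL/kg/min

36.42 mL/kg/min


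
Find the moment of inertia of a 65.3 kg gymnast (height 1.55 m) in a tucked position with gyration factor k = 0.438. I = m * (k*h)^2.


Radius of gyration = 0.438 * 1.55 = 0.6789 m
I = 65.3 * 0.6789^2
= 65.3 * 0.460905
= 30.097 kg*m^2

30.097 kg*m^2


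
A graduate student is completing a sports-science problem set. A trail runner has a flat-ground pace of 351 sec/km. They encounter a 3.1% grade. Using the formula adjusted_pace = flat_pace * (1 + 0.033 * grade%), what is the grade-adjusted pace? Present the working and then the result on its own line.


Grade factor = 1 + 0.033 * 3.1 = 1.1023
Adjusted = 351 * 1.1023 = 386.91 sec/km

386.91 s/km


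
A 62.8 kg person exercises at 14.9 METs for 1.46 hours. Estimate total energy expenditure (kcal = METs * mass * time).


Energy = METs * mass(kg) * time(h)
= 14.9 * 62.8 * 1.46
= 1366.15 kcal

1366.15 kcal


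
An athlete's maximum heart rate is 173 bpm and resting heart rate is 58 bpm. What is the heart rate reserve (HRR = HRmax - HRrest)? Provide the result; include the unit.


HRR = HRmax - HRrest
= 173 - 58
= 115 bpm

115 bpm


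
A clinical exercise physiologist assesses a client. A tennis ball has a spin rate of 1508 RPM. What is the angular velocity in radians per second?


Convert RPM to rad/s: multiply by 2*pi and divide by 60
omega = 1508 * 2 * pi / 60
= 157.917 rad/s

157.917 rad/s


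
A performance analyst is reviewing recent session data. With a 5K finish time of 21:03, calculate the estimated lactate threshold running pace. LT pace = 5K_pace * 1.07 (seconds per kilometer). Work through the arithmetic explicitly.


Race duration = 1263 s for 5 km
Average pace = 1263 / 5 = 252.6 s/km
LT pace = 252.6 * 1.07
= 270.28 s/km

270.28 s/km


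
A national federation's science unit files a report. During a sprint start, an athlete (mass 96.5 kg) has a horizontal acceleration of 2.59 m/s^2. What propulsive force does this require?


Propulsive force = mass * acceleration
= 96.5 kg * 2.59 m/s^2
= 249.94 N

249.94 N


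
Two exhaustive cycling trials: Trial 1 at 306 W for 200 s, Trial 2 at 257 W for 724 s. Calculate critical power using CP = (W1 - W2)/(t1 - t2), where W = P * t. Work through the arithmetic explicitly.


W1 = 306 * 200 = 61200 J
W2 = 257 * 724 = 186068 J
CP = (61200 - 186068) / (200 - 724)
= -124868 / -524
= 238.3 W

238.3 W


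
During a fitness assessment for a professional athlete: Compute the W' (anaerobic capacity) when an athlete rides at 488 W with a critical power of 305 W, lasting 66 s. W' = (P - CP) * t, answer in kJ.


Above-CP power = 183 W
Duration = 66 s
W' = 183 * 66 = 12078 J
Convert: 12078 / 1000 = 12.078 kJ

12.078 kJ


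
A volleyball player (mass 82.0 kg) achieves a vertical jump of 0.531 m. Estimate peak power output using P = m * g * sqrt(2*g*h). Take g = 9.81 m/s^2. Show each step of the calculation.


2 * g * h = 2 * 9.81 * 0.531 = 10.41822
sqrt(10.41822) = 3.227727 m/s
P = 82.0 * 9.81 * 3.227727 = 2596.45 W

2596.45 W


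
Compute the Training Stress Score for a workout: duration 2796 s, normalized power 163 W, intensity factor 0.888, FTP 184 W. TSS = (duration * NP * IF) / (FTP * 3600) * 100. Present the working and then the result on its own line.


Product = 2796 * 163 * 0.888 = 404704.224
Base = 184 * 3600 = 662400
TSS = 404704.224 / 662400 * 100 = 61.1

61.1 TSS


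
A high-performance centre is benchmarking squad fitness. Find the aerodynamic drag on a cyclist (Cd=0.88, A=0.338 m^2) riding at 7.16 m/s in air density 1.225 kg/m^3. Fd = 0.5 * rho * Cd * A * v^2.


Fd = 0.5 * 1.225 * 0.88 * 0.338 * 7.16^2
= 0.5 * 1.225 * 0.88 * 0.338 * 51.2656
= 9.34 N

9.34 N


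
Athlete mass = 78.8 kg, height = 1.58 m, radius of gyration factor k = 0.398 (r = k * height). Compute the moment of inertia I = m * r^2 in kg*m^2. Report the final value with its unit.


r = k * height = 0.398 * 1.58 = 0.62884 m
r^2 = 0.62884^2 = 0.39544
I = 78.8 * 0.39544 = 31.161 kg*m^2

31.161 kg*m^2


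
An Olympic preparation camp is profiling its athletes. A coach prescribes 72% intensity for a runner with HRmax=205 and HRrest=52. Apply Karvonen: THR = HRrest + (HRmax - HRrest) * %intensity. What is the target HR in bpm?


Heart rate reserve = 205 - 52 = 153
Intensity fraction = 72 / 100 = 0.72
THR = 52 + 153 * 0.72 = 162.16 bpm

162.16 bpm


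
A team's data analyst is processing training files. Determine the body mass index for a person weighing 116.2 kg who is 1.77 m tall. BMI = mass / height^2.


BMI = mass / height^2
= 116.2 / 1.77^2
= 116.2 / 3.1329
= 37.09 kg/m^2

37.09 kg/m^2


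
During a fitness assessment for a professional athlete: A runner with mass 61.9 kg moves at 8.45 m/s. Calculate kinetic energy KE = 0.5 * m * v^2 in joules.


v^2 = 8.45^2 = 71.4025
KE = 0.5 * 61.9 * 71.4025
= 2209.91 J

2209.91 J


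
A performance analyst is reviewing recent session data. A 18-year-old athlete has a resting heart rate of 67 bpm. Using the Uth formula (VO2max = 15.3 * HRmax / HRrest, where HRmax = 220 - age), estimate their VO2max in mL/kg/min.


HRmax = 220 - 18 = 202 bpm
Ratio = HRmax / HRrest = 202 / 67 = 3.0149
VO2max = 15.3 * 3.0149 = 46.13 mL/kg/min

46.13 mL/kg/min


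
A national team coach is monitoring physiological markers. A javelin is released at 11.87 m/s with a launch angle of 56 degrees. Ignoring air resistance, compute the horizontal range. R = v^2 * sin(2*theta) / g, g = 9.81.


Launch speed squared = 140.8969
sin(2 * 56 deg) = 0.927184
Range = 140.8969 * 0.927184 / 9.81
= 13.317 m

13.317 m


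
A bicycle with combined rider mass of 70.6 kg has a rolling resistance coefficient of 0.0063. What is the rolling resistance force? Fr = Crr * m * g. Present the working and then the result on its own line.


Fr = 0.0063 * 70.6 * 9.81
= 0.44478 * 9.81
= 4.363 N

4.363 N


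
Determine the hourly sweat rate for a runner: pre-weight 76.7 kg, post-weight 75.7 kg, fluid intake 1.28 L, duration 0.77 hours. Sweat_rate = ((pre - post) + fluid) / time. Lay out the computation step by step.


Mass lost = 76.7 - 75.7 = 1.0 kg
Add fluid consumed: 1.0 + 1.28 = 2.28 L total sweat
Sweat rate = 2.28 / 0.77 = 2.961 L/h

2.961 L/h


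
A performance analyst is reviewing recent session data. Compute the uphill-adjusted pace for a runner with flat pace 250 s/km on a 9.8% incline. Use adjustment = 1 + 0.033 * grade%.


Adjustment factor = 1 + 0.033 * 9.8 = 1.3234
Grade-adjusted pace = 250 * 1.3234 = 330.85 s/km

330.85 s/km


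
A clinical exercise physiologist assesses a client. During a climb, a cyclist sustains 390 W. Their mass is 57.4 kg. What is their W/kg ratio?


Power-to-weight = 390 W / 57.4 kg
= 6.794 W/kg

6.794 W/kg


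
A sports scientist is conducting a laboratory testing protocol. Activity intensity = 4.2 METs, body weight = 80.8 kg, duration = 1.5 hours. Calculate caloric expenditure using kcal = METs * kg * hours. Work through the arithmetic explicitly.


kcal = 4.2 * 80.8 * 1.5
= 339.36 * 1.5
= 509.04 kcal

509.04 kcal


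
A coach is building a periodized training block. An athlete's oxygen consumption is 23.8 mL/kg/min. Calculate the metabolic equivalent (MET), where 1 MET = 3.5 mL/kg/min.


MET = VO2 / 3.5
= 23.8 / 3.5
= 6.8 METs

6.8 METs


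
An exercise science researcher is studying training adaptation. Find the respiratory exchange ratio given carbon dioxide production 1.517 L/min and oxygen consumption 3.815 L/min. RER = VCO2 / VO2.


VCO2 = 1.517 L/min
VO2 = 3.815 L/min
RER = 1.517 / 3.815 = 0.3976

0.3976


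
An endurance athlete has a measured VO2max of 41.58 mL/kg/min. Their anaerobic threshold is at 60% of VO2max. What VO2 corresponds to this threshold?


Anaerobic threshold VO2 = VO2max * 60%
= 41.58 * 0.6
= 24.95 mL/kg/min

24.95 mL/kg/min


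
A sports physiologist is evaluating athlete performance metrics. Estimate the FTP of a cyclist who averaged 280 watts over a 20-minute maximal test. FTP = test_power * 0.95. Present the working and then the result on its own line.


FTP = 280 * 0.95 = 266.0 W

266.0 W


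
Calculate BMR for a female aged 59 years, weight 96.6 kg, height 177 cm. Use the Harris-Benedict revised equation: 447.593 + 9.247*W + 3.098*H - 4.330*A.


Substituting values:
W term = 9.247 * 96.6 = 893.2602
H term = 3.098 * 177 = 548.346
A term = 4.330 * 59 = 255.47
BMR = 1633.73 kcal/day

1633.73 kcal/day


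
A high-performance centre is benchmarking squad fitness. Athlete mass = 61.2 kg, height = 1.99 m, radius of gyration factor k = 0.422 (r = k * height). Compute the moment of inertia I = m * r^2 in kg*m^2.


r = k * height = 0.422 * 1.99 = 0.83978 m
r^2 = 0.83978^2 = 0.70523
I = 61.2 * 0.70523 = 43.16 kg*m^2

43.16 kg*m^2


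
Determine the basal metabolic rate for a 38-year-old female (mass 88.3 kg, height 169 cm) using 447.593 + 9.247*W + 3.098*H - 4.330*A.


BMR = 447.593 + 9.247*88.3 + 3.098*169 - 4.330*38
= 1623.13 kcal/day

1623.13 kcal/day


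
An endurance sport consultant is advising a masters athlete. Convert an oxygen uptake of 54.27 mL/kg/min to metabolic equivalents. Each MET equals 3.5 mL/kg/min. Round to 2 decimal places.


One MET = 3.5 mL/kg/min
Number of METs = 54.27 / 3.5
= 15.51 METs

15.51 METs


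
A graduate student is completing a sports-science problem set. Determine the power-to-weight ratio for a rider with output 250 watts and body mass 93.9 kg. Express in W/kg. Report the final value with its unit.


P/W = 250 / 93.9 = 2.662 W/kg

2.662 W/kg


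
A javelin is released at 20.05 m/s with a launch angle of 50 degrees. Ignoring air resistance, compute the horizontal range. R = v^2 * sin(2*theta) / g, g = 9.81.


Launch speed squared = 402.0025
sin(2 * 50 deg) = 0.984808
Range = 402.0025 * 0.984808 / 9.81
= 40.356 m

40.356 m


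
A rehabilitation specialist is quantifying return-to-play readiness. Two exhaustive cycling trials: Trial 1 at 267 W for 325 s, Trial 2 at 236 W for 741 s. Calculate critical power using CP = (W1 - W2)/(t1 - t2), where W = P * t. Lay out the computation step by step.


W1 = 267 * 325 = 86775 J
W2 = 236 * 741 = 174876 J
CP = (86775 - 174876) / (325 - 741)
= -88101 / -416
= 211.78 W

211.78 W


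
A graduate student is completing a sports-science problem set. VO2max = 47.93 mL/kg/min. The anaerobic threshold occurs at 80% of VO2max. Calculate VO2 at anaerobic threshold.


AT fraction = 80 / 100 = 0.8
AT VO2 = 47.93 * 0.8
= 38.34 mL/kg/min

38.34 mL/kg/min


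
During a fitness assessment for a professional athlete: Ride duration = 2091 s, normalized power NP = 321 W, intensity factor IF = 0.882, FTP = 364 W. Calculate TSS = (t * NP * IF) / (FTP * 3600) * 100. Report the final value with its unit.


Numerator = 2091 * 321 * 0.882 = 592008.102
Denominator = 364 * 3600 = 1310400
TSS = 592008.102 / 1310400 * 100
= 45.18

45.18 TSS


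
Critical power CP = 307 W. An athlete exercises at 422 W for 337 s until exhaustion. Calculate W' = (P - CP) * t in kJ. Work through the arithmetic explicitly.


P - CP = 422 - 307 = 115 W
W' = 115 * 337 = 38755 J
= 38755 / 1000 = 38.755 kJ

38.755 kJ


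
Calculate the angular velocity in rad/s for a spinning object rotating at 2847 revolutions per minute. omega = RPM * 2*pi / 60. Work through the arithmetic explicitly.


omega = RPM * 2*pi / 60
= 2847 * 6.28318531 / 60
= 298.137 rad/s

298.137 rad/s


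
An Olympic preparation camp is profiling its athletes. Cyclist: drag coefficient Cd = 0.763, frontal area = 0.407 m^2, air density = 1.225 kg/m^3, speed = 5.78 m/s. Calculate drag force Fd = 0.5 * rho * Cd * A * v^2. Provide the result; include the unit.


v^2 = 5.78^2 = 33.4084
Fd = 0.5 * 1.225 * 0.763 * 0.407 * 33.4084
= 6.354 N

6.354 N


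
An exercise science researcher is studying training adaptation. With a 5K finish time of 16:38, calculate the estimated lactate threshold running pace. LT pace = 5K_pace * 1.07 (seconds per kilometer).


Race duration = 998 s for 5 km
Average pace = 998 / 5 = 199.6 s/km
LT pace = 199.6 * 1.07
= 213.57 s/km

213.57 s/km
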